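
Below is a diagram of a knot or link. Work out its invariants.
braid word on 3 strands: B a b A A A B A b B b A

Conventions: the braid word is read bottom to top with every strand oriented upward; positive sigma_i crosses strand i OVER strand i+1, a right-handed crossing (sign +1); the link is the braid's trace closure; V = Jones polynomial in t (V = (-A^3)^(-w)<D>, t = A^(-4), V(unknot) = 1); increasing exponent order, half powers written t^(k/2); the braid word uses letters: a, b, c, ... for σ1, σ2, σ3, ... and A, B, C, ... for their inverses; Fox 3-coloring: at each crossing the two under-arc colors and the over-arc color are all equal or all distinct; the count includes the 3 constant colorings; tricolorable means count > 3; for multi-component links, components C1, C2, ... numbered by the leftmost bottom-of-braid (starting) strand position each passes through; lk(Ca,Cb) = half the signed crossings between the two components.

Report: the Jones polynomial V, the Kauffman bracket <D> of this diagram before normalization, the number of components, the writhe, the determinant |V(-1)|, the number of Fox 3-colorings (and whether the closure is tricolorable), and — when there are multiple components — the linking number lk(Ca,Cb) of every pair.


Jones polynomial: V(t) = -t^-4 + t^-3 + t^-1
<D> = A^-8 + 1 - A^4; writhe -4
components 1, writhe -4 (12 crossings)
3-colorings: 9 of 3^12, det 3 — tricolorable
note: free reduction leaves σ2⁻¹ σ1 σ2 σ1⁻¹ σ1⁻¹ σ1⁻¹ σ2⁻¹ σ1⁻¹ σ2 σ1⁻¹ of the original 12 letters


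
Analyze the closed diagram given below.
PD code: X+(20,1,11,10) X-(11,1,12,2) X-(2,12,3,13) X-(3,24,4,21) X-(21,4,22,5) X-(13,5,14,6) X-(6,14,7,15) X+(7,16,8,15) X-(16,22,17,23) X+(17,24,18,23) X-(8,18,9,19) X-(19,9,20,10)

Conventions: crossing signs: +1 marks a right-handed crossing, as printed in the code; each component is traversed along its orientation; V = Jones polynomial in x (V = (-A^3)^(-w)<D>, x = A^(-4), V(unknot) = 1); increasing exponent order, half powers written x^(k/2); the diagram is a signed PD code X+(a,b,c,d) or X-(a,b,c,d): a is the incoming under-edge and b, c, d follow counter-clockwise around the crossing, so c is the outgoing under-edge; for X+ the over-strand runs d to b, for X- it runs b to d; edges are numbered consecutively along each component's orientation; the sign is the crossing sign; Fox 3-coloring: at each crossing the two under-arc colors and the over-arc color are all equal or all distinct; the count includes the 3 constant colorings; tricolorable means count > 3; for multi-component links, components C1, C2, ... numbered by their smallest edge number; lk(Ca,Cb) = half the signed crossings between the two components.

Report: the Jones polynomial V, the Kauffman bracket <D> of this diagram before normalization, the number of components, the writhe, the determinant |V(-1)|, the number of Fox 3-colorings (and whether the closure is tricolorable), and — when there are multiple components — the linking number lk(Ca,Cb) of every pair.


V(x) = x^-8 - x^-7 + 2x^-6 - x^-5 + 2x^-4 + x^-2
bracket: A^-10 + 2A^-2 - A^2 + 2A^6 - A^10 + A^14, w = -6
3 components, writhe -6, over 12 crossings
lk(C1,C2) = -2
linking number lk(C1,C3) = -1
lk(C2,C3): 0
det 8, colorings 3 of 3^12 — not tricolorable
observation: span 6 respects span(V) <= c + mu - 1 = 14 for this 3-component diagram


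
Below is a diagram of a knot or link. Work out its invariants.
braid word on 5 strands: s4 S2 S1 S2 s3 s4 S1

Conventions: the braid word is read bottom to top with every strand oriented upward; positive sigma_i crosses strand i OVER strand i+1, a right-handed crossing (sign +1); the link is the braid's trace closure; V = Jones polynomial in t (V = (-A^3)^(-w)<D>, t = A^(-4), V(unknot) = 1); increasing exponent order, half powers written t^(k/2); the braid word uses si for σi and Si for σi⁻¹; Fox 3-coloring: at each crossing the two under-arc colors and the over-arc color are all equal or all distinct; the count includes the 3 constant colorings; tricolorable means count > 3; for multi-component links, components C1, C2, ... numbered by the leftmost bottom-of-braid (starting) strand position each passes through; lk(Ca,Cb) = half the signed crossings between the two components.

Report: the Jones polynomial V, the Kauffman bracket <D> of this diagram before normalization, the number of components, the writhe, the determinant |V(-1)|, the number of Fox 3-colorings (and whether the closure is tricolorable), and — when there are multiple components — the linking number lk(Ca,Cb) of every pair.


V = t^(-7/2) - t^(-5/2) + t^(-3/2) - 2t^(-1/2) - t^(3/2)
<D> = A^-9 + 2A^-1 - A^3 + A^7 - A^11 (w = -1)
2 components over 7 crossings, w = -1
lk(C1,C2): +1
9 Fox colorings among 3^7, |V(-1)| = 6: tricolorable
why: det 6 = |V(-1)|; divisible by 3, so tricolorable


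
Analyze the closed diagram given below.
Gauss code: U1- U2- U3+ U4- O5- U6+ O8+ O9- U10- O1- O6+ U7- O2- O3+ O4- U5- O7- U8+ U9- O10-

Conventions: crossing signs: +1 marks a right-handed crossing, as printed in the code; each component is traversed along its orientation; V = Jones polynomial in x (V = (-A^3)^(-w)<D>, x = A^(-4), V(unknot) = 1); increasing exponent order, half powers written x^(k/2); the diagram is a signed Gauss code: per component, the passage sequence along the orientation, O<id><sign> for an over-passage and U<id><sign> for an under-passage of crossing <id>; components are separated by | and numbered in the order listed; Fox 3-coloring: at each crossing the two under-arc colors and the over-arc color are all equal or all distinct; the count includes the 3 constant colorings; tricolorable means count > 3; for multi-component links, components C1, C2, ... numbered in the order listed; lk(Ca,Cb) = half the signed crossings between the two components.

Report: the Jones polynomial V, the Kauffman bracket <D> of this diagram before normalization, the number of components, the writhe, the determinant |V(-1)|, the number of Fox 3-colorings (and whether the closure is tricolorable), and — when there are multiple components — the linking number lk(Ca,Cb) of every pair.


V = -x^-6 + x^-5 - x^-4 + 2x^-3 - x^-2 + x^-1
<D> = A^-8 - A^-4 + 2 - A^4 + A^8 - A^12 (w = -4)
1 component over 10 crossings, w = -4
3 Fox colorings among 3^10, |V(-1)| = 7: not tricolorable
why: w = -4 (over 10 crossings) is diagram-only; (-A^3)^(4) removes it from V


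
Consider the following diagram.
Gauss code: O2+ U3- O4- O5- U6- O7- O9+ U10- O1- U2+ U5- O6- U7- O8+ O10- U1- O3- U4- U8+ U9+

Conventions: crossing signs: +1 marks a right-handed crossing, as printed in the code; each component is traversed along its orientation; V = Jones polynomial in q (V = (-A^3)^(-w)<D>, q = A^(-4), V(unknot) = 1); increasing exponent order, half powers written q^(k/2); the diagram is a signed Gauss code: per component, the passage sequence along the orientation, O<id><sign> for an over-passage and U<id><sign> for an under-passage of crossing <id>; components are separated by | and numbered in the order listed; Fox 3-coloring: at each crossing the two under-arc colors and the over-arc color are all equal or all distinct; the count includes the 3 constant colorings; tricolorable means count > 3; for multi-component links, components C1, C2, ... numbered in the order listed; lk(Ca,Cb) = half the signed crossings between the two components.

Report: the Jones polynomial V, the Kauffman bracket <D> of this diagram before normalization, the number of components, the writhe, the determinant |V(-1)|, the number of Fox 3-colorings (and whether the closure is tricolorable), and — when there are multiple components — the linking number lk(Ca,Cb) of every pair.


Jones polynomial: V(q) = q^-8 - 2q^-7 + 2q^-6 - 3q^-5 + 3q^-4 - 2q^-3 + 2q^-2 - q^-1 + 1
<D> = A^-12 - A^-8 + 2A^-4 - 2 + 3A^4 - 3A^8 + 2A^12 - 2A^16 + A^20; writhe -4
components 1, writhe -4 (10 crossings)
3-colorings: 3 of 3^10, det 17 — not tricolorable
note: V spans 8 powers of q: at least 8 crossings in any diagram


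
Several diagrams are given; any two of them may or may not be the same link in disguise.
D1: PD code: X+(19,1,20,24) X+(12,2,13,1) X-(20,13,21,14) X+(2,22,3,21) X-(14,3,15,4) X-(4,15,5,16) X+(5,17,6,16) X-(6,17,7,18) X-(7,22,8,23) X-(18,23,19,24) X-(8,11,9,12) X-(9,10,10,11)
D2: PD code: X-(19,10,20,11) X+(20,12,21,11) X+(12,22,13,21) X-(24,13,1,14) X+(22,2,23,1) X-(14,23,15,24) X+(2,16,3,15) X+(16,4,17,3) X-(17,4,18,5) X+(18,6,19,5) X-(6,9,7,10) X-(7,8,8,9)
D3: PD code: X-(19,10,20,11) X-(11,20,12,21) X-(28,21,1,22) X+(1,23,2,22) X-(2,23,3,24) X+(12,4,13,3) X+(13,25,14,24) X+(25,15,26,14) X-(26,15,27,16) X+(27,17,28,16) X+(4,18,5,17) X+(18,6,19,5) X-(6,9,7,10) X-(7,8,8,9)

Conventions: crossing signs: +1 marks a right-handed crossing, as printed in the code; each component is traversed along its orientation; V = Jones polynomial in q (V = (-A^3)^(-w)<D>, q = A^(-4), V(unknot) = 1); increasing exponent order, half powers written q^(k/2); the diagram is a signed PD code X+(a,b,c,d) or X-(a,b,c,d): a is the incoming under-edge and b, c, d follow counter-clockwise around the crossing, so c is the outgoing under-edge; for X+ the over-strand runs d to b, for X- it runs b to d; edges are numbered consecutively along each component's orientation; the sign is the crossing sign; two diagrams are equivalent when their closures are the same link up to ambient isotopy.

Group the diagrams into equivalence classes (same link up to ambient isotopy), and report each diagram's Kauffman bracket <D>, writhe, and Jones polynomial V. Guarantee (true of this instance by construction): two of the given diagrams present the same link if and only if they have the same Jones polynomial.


grouping into links: {D1} | {D2} | {D3}
V(D1) = -q^-4 + q^-3 + q^-1  (w -4, c 12, <D> = A^-8 + 1 - A^4)
D2 (bracket A^-20 - 2A^-16 + 2A^-12 - 2A^-8 + 2A^-4 - 1 + A^4; 12 crossings at w = 0): V = q^-1 - 1 + 2q - 2q^2 + 2q^3 - 2q^4 + q^5
V(D3) = 1  (w 0, c 14, <D> = 1)
key observation: 3 classes among 3 diagrams; unequal V(q) rules out equality


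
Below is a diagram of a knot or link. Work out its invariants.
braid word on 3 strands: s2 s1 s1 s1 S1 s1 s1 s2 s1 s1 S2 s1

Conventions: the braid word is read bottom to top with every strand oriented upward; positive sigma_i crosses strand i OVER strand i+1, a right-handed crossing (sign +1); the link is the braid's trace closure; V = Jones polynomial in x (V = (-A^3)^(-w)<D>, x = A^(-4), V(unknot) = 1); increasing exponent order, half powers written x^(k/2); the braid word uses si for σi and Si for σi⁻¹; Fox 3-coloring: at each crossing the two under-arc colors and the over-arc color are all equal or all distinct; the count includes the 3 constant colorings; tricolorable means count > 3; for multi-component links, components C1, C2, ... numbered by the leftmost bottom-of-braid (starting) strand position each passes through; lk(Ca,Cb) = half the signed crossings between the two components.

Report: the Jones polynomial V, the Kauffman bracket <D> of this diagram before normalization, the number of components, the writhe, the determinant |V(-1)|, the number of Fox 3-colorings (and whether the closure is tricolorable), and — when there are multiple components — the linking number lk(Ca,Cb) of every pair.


Jones polynomial: V(x) = x^3 + x^5 - x^8
<D> = -A^-8 + A^4 + A^12; writhe +8
components 1, writhe +8 (12 crossings)
3-colorings: 9 of 3^12, det 3 — tricolorable
note: det 3 = |V(-1)|; divisible by 3, so tricolorable


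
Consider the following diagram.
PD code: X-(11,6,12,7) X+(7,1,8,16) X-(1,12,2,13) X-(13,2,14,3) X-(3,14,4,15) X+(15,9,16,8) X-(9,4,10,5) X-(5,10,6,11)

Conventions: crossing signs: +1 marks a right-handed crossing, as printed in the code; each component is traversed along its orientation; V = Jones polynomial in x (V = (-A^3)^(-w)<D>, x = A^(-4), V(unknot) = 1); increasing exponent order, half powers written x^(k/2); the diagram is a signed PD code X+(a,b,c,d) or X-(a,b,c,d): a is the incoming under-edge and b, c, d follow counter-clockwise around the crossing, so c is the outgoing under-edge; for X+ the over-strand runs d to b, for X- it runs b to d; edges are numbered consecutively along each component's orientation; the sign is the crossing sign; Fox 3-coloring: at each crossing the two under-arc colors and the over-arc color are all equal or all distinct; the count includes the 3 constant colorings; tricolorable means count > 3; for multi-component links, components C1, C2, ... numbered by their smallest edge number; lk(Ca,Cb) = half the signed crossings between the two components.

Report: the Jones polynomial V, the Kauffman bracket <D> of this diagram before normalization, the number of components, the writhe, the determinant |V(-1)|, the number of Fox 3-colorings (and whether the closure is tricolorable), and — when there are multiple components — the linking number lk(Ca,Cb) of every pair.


V = x^-8 - 2x^-7 + 3x^-6 - 4x^-5 + 3x^-4 - 3x^-3 + 3x^-2 - x^-1 + 1
<D> = A^-12 - A^-8 + 3A^-4 - 3 + 3A^4 - 4A^8 + 3A^12 - 2A^16 + A^20 (w = -4)
1 component over 8 crossings, w = -4
9 Fox colorings among 3^8, |V(-1)| = 21: tricolorable
why: |V(-1)| = 21: so tricolorable, since 3 divides 21


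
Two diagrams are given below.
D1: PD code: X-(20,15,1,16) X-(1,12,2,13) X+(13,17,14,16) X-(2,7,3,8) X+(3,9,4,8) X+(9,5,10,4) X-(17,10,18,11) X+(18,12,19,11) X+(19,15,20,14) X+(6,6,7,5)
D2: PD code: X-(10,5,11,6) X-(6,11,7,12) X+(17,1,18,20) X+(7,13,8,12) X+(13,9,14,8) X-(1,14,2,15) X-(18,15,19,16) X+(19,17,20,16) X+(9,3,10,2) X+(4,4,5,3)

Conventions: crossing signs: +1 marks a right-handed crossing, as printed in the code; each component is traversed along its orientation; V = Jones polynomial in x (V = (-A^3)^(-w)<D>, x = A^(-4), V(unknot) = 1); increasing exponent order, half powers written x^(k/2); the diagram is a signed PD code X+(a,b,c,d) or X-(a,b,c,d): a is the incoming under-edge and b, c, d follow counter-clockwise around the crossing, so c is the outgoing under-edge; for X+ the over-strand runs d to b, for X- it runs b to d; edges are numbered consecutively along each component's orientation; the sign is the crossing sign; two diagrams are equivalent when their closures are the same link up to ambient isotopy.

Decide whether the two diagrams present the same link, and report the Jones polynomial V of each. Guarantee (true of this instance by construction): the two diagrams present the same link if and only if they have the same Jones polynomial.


same link: yes
V(D1) = 1  [10 crossings, <D> = A^6, w = +2]
V(D2) = 1  (w +2, c 10, <D> = A^6)
note: all 2 diagrams share one V(x), hence one class


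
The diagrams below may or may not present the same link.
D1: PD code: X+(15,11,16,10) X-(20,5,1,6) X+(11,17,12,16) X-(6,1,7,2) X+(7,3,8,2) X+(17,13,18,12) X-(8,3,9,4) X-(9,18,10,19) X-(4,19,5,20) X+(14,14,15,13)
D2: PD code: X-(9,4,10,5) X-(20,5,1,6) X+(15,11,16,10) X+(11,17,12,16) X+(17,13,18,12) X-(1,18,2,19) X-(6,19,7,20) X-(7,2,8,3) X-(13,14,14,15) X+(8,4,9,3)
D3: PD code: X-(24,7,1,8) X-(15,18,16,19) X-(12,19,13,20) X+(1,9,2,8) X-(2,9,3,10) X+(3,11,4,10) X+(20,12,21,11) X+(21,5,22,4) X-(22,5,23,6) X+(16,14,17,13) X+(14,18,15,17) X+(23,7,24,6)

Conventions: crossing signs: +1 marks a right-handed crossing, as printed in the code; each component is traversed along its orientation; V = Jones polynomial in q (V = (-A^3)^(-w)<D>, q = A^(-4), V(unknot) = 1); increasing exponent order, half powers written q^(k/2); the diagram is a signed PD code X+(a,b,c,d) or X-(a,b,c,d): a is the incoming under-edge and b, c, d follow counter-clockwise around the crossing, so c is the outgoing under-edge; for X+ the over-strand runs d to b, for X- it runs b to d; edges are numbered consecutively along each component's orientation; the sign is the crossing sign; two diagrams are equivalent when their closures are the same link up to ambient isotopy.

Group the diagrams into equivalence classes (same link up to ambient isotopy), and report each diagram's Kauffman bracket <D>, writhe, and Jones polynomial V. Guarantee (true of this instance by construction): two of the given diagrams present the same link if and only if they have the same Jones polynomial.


equivalence classes: {D1, D2} | {D3}
D1 (bracket -A^-12 + A^-8 - A^-4 + 3 - A^4 + A^8 - A^12; 10 crossings at w = 0): V = -q^-3 + q^-2 - q^-1 + 3 - q + q^2 - q^3
D2 (bracket -A^-18 + A^-14 - A^-10 + 3A^-6 - A^-2 + A^2 - A^6; 10 crossings at w = -2): V = -q^-3 + q^-2 - q^-1 + 3 - q + q^2 - q^3
V(D3) = 1  [12 crossings, <D> = A^6, w = +2]
key observation: V(q) takes 2 values over 3 diagrams, fixing the grouping


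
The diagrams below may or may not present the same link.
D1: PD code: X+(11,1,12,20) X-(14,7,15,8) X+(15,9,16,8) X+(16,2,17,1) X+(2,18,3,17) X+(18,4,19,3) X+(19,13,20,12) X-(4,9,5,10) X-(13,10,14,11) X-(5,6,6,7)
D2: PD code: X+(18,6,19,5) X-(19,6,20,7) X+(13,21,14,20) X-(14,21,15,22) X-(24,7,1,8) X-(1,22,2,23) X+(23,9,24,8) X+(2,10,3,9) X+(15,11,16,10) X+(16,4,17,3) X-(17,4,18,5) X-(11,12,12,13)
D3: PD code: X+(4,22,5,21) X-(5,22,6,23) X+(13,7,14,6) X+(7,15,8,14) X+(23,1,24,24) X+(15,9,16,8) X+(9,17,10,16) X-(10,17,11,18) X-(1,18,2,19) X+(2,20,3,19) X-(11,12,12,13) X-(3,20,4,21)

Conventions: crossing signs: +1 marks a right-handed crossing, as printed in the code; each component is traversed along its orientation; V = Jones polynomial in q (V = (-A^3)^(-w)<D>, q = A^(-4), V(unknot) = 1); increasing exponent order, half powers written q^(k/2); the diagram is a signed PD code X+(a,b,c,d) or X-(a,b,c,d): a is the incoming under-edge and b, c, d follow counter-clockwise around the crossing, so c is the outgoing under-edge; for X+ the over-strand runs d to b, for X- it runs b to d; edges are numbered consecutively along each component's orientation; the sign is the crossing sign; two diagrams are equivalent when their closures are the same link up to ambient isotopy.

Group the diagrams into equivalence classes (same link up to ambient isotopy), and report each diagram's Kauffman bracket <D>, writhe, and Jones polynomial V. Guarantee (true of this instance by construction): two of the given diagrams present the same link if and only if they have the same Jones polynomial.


grouping into links: {D1} | {D2} | {D3}
V(D1) = q - q^2 + 2q^3 - q^4 + q^5 - q^6  (w +2, c 10, <D> = -A^-18 + A^-14 - A^-10 + 2A^-6 - A^-2 + A^2)
V(D2) = 1  [12 crossings, <D> = 1, w = 0]
D3 (bracket -A^-10 + A^-6 + A^2; 12 crossings at w = +2): V = q + q^3 - q^4
why: 3 values of V(q) split the 3 diagrams


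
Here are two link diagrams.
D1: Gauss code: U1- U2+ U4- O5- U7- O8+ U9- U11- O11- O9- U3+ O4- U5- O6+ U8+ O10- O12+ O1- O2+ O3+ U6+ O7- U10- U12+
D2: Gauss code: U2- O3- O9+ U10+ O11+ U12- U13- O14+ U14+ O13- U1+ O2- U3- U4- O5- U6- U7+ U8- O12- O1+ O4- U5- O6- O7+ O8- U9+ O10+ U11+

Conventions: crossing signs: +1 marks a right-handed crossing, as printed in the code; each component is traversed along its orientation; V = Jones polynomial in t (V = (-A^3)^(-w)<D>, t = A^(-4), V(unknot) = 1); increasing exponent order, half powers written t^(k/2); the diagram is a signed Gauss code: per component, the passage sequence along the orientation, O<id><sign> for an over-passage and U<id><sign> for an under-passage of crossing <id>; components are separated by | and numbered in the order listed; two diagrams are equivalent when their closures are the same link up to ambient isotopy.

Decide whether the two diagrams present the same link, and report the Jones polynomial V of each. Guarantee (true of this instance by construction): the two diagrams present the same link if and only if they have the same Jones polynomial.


equivalent: no
V(D1) = -t^-3 + 2t^-2 - 2t^-1 + 3 - 2t + 2t^2 - t^3  (w -2, c 12, <D> = -A^-18 + 2A^-14 - 2A^-10 + 3A^-6 - 2A^-2 + 2A^2 - A^6)
V(D2) = -t^-4 + t^-3 + t^-1  (w -2, c 14, <D> = A^-2 + A^6 - A^10)
why: 2 classes among 2 diagrams; unequal V(t) rules out equality


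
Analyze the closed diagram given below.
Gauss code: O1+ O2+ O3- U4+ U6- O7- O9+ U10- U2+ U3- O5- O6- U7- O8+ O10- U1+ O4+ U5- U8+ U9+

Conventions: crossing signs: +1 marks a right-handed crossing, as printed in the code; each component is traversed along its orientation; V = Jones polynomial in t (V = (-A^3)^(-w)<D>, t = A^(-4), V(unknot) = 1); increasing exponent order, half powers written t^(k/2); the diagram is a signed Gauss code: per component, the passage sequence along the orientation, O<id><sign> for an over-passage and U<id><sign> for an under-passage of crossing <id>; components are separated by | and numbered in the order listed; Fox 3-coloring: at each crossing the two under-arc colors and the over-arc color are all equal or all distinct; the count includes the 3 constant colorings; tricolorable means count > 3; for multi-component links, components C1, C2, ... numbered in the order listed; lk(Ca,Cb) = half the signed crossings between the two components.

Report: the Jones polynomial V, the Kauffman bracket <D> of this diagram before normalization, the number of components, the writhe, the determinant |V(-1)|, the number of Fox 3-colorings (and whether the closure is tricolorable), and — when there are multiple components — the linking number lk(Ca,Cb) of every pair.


Jones polynomial: V(t) = -t^-3 + t^-2 - t^-1 + 3 - t + t^2 - t^3
<D> = -A^-12 + A^-8 - A^-4 + 3 - A^4 + A^8 - A^12; writhe 0
components 1, writhe 0 (10 crossings)
3-colorings: 27 of 3^10, det 9 — tricolorable
note: w = 0 shifts under R1 moves; the (-A^3)^(0) factor cancels that in V


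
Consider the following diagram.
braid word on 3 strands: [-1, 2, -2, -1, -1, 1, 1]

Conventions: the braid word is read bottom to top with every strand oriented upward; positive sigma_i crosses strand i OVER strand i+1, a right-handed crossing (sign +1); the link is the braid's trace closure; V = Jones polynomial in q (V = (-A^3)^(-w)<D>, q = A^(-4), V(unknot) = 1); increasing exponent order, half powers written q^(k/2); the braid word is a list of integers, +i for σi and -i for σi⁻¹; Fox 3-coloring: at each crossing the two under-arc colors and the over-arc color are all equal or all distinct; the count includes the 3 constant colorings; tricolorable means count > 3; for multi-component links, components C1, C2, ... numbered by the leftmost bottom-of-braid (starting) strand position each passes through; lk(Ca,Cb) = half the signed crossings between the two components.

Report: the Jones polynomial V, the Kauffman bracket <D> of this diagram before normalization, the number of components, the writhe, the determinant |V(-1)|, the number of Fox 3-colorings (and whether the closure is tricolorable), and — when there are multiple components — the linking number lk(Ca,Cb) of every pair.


V(q) = -q^(-1/2) - q^(1/2)
bracket: A^-5 + A^-1, w = -1
2 components, writhe -1, over 7 crossings
lk(C1,C2) = 0
det 0, colorings 9 of 3^7 — tricolorable
observation: the 1 component pair carries total linking 0


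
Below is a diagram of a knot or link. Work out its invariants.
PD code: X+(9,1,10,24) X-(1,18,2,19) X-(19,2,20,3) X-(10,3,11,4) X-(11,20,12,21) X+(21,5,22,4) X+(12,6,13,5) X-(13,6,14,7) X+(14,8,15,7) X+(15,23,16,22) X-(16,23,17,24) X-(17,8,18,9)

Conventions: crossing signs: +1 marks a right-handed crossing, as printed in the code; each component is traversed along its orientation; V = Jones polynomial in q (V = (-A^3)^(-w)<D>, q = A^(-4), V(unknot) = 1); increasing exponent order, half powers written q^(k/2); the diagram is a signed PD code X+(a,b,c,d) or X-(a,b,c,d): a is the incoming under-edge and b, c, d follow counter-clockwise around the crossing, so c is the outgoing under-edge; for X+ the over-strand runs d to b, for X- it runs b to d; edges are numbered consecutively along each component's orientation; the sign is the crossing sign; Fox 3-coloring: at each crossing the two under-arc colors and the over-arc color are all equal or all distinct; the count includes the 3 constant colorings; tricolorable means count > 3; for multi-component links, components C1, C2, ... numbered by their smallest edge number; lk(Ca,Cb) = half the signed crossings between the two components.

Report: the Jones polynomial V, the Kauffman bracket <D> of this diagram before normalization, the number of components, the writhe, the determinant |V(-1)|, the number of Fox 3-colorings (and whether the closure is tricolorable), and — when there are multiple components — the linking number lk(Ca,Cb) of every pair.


Jones polynomial: V(q) = 1
<D> = A^-6; writhe -2
components 1, writhe -2 (12 crossings)
3-colorings: 3 of 3^12, det 1 — not tricolorable
note: det 1 = |V(-1)|; not divisible by 3, so not tricolorable


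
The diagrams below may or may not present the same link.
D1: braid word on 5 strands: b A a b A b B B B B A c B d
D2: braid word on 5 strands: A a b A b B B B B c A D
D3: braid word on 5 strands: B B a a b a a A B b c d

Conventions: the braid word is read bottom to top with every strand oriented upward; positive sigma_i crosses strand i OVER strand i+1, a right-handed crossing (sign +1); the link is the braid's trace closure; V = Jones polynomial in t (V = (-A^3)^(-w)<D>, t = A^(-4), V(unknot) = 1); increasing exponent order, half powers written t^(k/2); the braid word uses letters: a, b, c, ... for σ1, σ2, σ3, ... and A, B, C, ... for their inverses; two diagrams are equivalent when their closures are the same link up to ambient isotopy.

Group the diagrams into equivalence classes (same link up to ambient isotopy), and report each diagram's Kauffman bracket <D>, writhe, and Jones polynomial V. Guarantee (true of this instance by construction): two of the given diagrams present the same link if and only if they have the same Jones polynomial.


equivalence classes: {D1, D2} | {D3}
D1 (bracket A^-2 - A^2 + 2A^6 - A^10 + A^14 - A^18; 14 crossings at w = -2): V = -t^-6 + t^-5 - t^-4 + 2t^-3 - t^-2 + t^-1
V(D2) = -t^-6 + t^-5 - t^-4 + 2t^-3 - t^-2 + t^-1  (w -4, c 12, <D> = A^-8 - A^-4 + 2 - A^4 + A^8 - A^12)
D3 (bracket A^12; 12 crossings at w = +4): V = 1
key observation: 2 values of V(t) split the 3 diagrams


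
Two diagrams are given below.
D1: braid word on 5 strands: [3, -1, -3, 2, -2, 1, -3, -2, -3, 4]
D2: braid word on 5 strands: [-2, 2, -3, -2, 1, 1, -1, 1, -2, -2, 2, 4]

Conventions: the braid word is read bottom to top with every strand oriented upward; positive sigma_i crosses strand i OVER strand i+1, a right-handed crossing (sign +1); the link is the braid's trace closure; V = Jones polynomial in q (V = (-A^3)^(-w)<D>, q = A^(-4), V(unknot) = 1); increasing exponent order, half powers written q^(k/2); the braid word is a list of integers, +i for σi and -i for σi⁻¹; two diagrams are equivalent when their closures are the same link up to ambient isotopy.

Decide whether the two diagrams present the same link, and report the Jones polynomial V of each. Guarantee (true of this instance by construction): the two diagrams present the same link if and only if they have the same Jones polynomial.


equivalent: no
V(D1) = q^-3 + q^-2 + q^-1 + 1  (w -2, c 10, <D> = A^-6 + A^-2 + A^2 + A^6)
V(D2) = q^-2 + 2 + q^2  [12 crossings, <D> = A^-8 + 2 + A^8, w = 0]
key observation: 2 values of V(q) split the 2 diagrams


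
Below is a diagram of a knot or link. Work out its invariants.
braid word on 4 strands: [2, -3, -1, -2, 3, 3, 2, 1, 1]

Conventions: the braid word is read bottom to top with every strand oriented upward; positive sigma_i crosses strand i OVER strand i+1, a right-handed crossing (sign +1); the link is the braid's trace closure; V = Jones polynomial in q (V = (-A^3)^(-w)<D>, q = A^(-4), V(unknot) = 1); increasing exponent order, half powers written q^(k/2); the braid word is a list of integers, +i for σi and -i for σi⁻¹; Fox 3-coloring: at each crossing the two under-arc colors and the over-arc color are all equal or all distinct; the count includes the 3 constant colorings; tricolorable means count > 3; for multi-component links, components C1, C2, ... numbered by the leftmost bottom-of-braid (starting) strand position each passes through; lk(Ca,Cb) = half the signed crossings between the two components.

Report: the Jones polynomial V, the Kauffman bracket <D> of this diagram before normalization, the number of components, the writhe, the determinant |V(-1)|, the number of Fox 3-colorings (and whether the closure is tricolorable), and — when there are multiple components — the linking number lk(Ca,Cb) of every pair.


Jones polynomial: V(q) = q - q^2 + 2q^3 - q^4 + q^5 - q^6
<D> = A^-15 - A^-11 + A^-7 - 2A^-3 + A - A^5; writhe +3
components 1, writhe +3 (9 crossings)
3-colorings: 3 of 3^9, det 7 — not tricolorable
note: |V(-1)| = 7: so not tricolorable, since 3 does not divide 7


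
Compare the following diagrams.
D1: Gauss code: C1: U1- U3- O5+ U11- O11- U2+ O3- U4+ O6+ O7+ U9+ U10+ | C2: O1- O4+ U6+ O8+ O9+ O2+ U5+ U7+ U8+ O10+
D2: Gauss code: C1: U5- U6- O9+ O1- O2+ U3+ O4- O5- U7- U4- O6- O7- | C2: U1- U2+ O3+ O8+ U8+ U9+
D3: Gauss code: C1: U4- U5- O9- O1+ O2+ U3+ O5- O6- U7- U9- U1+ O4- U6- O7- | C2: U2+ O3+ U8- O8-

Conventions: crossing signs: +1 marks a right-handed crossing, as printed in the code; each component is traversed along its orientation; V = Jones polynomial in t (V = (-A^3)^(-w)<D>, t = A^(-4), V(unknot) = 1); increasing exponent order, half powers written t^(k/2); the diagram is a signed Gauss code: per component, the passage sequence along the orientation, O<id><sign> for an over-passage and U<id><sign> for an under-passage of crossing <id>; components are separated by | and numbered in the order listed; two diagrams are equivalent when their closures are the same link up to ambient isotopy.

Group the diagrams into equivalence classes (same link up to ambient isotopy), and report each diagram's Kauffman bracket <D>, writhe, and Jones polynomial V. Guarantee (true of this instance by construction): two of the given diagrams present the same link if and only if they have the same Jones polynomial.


equivalence classes: {D1} | {D2, D3}
D1 (bracket A^-15 - A^-11 + 2A^-7 - 2A^-3 + 2A - A^5 + A^9; 11 crossings at w = +5): V = -t^(3/2) + t^(5/2) - 2t^(7/2) + 2t^(9/2) - 2t^(11/2) + t^(13/2) - t^(15/2)
V(D2) = t^(-7/2) - t^(-5/2) + t^(-3/2) - 2t^(-1/2) - t^(3/2)  [9 crossings, <D> = A^-9 + 2A^-1 - A^3 + A^7 - A^11, w = -1]
D3 (bracket A^-15 + 2A^-7 - A^-3 + A - A^5; 9 crossings at w = -3): V = t^(-7/2) - t^(-5/2) + t^(-3/2) - 2t^(-1/2) - t^(3/2)
key observation: 2 values of V(t) split the 3 diagrams


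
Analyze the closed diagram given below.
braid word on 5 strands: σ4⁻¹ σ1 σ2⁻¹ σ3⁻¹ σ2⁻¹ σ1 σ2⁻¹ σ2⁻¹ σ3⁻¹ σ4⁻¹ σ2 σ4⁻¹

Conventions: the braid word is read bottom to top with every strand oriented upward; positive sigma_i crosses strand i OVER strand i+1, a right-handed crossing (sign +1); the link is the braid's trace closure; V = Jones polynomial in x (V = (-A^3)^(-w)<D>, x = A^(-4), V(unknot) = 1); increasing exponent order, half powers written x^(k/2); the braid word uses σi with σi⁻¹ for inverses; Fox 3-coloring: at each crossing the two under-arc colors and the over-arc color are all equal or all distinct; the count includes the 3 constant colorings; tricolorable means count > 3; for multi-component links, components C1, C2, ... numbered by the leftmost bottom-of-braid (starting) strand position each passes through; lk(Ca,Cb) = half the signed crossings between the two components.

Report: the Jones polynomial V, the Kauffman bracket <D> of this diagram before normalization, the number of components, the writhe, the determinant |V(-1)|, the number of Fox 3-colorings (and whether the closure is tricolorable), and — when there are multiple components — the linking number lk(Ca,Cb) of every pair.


V = x^-10 - 3x^-9 + 5x^-8 - 8x^-7 + 9x^-6 - 9x^-5 + 9x^-4 - 6x^-3 + 4x^-2 - 2x^-1 + 1
<D> = A^-18 - 2A^-14 + 4A^-10 - 6A^-6 + 9A^-2 - 9A^2 + 9A^6 - 8A^10 + 5A^14 - 3A^18 + A^22 (w = -6)
1 component over 12 crossings, w = -6
9 Fox colorings among 3^12, |V(-1)| = 57: tricolorable
why: |V(-1)| = 57: so tricolorable, since 3 divides 57


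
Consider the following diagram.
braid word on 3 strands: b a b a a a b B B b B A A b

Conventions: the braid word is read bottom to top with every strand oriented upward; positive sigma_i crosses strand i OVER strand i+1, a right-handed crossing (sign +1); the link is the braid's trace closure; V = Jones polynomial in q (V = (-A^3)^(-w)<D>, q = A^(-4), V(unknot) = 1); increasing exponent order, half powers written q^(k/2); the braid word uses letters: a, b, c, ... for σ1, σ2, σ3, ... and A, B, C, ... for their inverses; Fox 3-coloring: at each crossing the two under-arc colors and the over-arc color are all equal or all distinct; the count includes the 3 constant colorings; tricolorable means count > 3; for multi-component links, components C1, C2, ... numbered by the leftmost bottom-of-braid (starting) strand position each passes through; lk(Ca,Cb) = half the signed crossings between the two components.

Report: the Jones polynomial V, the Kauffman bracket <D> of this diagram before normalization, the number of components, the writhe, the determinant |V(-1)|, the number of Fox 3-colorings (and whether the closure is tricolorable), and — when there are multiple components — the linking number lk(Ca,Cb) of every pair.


V = q^2 + q^4 - q^5 + q^6 - q^7
<D> = -A^-16 + A^-12 - A^-8 + A^-4 + A^4 (w = +4)
1 component over 14 crossings, w = +4
3 Fox colorings among 3^14, |V(-1)| = 5: not tricolorable
why: w = +4 shifts under R1 moves; the (-A^3)^(-4) factor cancels that in V


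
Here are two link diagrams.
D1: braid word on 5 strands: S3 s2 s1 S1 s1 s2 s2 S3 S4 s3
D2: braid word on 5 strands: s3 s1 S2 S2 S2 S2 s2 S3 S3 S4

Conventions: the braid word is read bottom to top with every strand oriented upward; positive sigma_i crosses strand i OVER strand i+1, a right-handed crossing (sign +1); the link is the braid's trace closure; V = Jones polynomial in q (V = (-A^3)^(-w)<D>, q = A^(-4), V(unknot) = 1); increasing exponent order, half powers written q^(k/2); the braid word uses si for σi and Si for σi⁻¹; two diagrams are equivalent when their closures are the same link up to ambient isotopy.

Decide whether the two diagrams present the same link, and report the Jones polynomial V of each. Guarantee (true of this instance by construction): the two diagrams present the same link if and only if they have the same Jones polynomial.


equivalent: no
D1 (bracket -A^-10 + A^-6 + A^2; 10 crossings at w = +2): V = q + q^3 - q^4
V(D2) = -q^-4 + q^-3 + q^-1  [10 crossings, <D> = A^-8 + 1 - A^4, w = -4]
observation: comparing 2 Jones polynomials yields 2 groups


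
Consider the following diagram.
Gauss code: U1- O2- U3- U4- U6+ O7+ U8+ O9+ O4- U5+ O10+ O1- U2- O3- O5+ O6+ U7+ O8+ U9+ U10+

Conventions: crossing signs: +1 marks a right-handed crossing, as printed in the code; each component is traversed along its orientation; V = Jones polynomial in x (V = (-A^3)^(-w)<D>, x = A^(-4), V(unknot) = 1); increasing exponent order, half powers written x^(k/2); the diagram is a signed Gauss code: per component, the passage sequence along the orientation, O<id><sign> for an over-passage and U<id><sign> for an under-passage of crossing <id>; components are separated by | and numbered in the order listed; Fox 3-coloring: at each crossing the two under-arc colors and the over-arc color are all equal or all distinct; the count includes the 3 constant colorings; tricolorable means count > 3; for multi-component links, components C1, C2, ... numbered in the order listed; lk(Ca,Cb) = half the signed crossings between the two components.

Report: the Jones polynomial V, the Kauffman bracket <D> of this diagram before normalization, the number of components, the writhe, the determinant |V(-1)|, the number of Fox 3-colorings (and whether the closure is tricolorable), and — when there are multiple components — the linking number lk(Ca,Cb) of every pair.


V = x^-1 - 1 + 2x - 2x^2 + 2x^3 - 2x^4 + x^5
<D> = A^-14 - 2A^-10 + 2A^-6 - 2A^-2 + 2A^2 - A^6 + A^10 (w = +2)
1 component over 10 crossings, w = +2
3 Fox colorings among 3^10, |V(-1)| = 11: not tricolorable
why: the span of V is 6, forcing >= 6 crossings in any diagram


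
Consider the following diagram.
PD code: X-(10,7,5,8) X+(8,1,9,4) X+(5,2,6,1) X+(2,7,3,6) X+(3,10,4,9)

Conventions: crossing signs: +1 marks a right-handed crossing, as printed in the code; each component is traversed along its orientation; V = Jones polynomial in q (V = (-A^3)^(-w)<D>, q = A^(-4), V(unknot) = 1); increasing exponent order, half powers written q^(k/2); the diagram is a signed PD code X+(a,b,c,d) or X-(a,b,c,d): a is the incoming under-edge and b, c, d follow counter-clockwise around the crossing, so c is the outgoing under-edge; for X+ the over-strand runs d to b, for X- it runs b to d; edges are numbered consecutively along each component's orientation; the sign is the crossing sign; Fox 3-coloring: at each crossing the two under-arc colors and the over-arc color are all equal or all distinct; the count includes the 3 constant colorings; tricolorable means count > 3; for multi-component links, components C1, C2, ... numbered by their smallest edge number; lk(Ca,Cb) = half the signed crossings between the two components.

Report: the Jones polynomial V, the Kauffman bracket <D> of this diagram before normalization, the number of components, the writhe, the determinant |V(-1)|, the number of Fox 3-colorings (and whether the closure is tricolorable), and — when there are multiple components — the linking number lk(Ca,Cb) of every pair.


V(q) = -q^(1/2) + q^(3/2) - q^(5/2) - q^(9/2)
bracket: A^-9 + A^-1 - A^3 + A^7, w = +3
2 components, writhe +3, over 5 crossings
lk(C1,C2) = +2
det 4, colorings 3 of 3^5 — not tricolorable
observation: |V(-1)| = 4: so not tricolorable, since 3 does not divide 4


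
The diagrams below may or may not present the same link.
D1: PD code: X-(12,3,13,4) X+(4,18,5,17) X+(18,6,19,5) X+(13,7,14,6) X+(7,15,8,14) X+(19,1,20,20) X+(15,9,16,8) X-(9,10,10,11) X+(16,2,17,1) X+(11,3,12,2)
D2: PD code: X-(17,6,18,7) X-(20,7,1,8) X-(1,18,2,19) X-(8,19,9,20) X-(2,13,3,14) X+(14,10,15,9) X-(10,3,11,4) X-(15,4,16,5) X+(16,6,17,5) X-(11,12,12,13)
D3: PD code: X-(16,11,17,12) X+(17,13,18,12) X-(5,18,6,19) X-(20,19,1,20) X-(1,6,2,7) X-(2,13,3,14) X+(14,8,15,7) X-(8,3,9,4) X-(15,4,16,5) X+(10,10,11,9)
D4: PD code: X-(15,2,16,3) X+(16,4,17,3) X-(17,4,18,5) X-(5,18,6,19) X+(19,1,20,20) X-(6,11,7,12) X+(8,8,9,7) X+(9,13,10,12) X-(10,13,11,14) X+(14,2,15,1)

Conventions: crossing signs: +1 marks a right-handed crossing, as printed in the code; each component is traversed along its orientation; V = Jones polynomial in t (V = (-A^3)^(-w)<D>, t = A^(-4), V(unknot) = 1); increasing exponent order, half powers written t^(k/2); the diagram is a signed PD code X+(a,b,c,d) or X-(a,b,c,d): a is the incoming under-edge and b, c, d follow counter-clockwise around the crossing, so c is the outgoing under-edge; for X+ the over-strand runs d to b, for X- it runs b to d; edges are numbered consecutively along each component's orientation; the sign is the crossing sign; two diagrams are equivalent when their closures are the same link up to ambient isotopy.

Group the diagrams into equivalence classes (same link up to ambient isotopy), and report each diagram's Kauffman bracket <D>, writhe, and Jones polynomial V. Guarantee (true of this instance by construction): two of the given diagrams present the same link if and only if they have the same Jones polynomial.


equivalence classes: {D1} | {D2, D3} | {D4}
D1 (bracket A^-14 - 2A^-10 + A^-6 - 2A^-2 + 2A^2 + A^10; 10 crossings at w = +6): V = t^2 + 2t^4 - 2t^5 + t^6 - 2t^7 + t^8
V(D2) = -t^-6 + t^-5 - t^-4 + 2t^-3 - t^-2 + t^-1  (w -6, c 10, <D> = A^-14 - A^-10 + 2A^-6 - A^-2 + A^2 - A^6)
D3 (bracket A^-8 - A^-4 + 2 - A^4 + A^8 - A^12; 10 crossings at w = -4): V = -t^-6 + t^-5 - t^-4 + 2t^-3 - t^-2 + t^-1
V(D4) = 1  (w 0, c 10, <D> = 1)
key observation: 3 classes among 4 diagrams; unequal V(t) rules out equality


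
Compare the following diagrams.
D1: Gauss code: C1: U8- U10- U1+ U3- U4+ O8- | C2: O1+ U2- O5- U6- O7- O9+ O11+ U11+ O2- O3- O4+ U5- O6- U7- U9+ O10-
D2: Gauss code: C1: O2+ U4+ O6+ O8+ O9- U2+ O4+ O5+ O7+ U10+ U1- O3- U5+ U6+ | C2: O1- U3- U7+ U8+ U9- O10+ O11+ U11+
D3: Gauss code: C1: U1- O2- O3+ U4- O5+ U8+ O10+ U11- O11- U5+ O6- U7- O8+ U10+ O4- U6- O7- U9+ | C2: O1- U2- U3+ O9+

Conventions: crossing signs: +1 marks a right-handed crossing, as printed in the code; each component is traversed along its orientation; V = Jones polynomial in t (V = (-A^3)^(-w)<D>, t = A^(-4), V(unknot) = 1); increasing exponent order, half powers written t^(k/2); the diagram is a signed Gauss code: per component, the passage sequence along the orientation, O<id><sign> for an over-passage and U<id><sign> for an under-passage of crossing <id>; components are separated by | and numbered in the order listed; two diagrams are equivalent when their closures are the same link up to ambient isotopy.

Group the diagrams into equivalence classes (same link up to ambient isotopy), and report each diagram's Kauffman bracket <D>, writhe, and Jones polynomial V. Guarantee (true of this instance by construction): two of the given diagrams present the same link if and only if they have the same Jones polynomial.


equivalence classes: {D1} | {D2} | {D3}
D1 (bracket A^-7 + A^-3 + A - A^9; 11 crossings at w = -3): V = t^(-9/2) - t^(-5/2) - t^(-3/2) - t^(-1/2)
V(D2) = -t^(1/2) - t^(3/2) - t^(5/2) + t^(9/2)  [11 crossings, <D> = -A^-3 + A^5 + A^9 + A^13, w = +5]
D3 (bracket -A^-17 + A^-13 + A^-5 + A^-1 + A^7 - A^11; 11 crossings at w = -1): V = t^(-7/2) - t^(-5/2) - t^(-1/2) - t^(1/2) - t^(5/2) + t^(7/2)
key observation: 3 classes among 3 diagrams; unequal V(t) rules out equality
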